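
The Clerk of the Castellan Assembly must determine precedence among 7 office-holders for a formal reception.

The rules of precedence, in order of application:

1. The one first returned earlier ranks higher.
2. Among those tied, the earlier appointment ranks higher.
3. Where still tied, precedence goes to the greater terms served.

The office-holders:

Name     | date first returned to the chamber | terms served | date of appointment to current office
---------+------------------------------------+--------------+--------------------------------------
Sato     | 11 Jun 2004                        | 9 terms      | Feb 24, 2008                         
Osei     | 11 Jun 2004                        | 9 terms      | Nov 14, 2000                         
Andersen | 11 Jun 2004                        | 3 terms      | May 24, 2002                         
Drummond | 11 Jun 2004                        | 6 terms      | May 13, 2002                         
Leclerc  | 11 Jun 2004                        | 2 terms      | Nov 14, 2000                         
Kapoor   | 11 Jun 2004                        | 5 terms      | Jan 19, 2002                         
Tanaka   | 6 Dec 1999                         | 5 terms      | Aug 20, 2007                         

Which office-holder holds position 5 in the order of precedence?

Drummond

By date first returned to the chamber (earlier first): Tanaka (6 Dec 1999); then Osei, Leclerc, Kapoor, Drummond, Andersen and Sato (each 11 Jun 2004).
Among Osei, Leclerc, Kapoor, Drummond, Andersen and Sato, by date of appointment to current office (earlier first): Osei and Leclerc (Nov 14, 2000) before Kapoor (Jan 19, 2002) before Drummond (May 13, 2002) before Andersen (May 24, 2002) before Sato (Feb 24, 2008).
Among Osei and Leclerc, by terms served (higher first): Osei (9 terms) before Leclerc (2 terms).
Order: Tanaka, Osei, Leclerc, Kapoor, Drummond, Andersen, Sato.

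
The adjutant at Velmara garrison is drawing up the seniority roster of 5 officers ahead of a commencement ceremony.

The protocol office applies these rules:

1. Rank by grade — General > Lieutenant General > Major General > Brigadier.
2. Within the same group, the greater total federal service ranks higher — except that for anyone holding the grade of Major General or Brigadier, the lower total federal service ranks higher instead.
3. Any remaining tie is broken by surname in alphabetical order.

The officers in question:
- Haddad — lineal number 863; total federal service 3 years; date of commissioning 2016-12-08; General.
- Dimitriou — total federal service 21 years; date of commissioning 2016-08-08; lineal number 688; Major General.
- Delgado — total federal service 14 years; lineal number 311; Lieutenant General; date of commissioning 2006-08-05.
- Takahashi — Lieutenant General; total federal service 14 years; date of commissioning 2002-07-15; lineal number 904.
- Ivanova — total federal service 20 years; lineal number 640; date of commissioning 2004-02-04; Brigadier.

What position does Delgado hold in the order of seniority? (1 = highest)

By grade: Haddad (General); then Delgado and Takahashi (Lieutenant General); then Dimitriou (Major General); then Ivanova (Brigadier).
Delgado and Takahashi both have total federal service 14 years, so the next rule applies.
Among Delgado and Takahashi, alphabetically by surname: Delgado before Takahashi.
Order: Haddad, Delgado, Takahashi, Dimitriou, Ivanova. So position 2.

2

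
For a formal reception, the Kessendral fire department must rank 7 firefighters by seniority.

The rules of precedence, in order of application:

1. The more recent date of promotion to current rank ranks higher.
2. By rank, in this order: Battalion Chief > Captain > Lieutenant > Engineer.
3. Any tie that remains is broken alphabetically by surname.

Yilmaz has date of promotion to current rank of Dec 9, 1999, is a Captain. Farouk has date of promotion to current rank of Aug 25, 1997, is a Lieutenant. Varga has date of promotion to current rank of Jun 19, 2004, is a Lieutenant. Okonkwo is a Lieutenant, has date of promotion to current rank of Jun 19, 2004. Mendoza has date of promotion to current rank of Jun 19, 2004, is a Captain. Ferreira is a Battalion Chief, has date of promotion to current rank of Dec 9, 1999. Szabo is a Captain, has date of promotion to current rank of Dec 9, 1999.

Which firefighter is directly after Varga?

By date of promotion to current rank (later first): Mendoza, Okonkwo and Varga (each Jun 19, 2004); then Ferreira, Szabo and Yilmaz (each Dec 9, 1999); then Farouk (Aug 25, 1997).
Among Mendoza, Okonkwo and Varga, by rank: Mendoza (Captain) before Okonkwo and Varga (Lieutenant).
Among Okonkwo and Varga, alphabetically by surname: Okonkwo before Varga.
Among Ferreira, Szabo and Yilmaz, by rank: Ferreira (Battalion Chief) before Szabo and Yilmaz (Captain).
Among Szabo and Yilmaz, alphabetically by surname: Szabo before Yilmaz.
Order: Mendoza, Okonkwo, Varga, Ferreira, Szabo, Yilmaz, Farouk.

Ferreira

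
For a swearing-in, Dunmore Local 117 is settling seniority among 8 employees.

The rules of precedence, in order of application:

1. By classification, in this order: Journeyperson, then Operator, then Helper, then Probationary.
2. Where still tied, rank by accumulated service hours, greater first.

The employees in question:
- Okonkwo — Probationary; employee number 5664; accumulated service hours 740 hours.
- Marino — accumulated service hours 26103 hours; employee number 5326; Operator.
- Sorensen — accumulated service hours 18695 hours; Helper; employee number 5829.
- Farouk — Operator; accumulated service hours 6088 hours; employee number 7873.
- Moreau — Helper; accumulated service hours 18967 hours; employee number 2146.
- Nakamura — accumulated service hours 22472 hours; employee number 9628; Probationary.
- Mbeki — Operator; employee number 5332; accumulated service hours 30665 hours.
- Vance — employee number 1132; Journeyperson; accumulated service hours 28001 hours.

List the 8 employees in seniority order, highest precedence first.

By classification: Vance (Journeyperson); then Mbeki, Marino and Farouk (Operator); then Moreau and Sorensen (Helper); then Nakamura and Okonkwo (Probationary).
Among Mbeki, Marino and Farouk, by accumulated service hours (higher first): Mbeki (30665 hours) before Marino (26103 hours) before Farouk (6088 hours).
Among Moreau and Sorensen, by accumulated service hours (higher first): Moreau (18967 hours) before Sorensen (18695 hours).
Among Nakamura and Okonkwo, by accumulated service hours (higher first): Nakamura (22472 hours) before Okonkwo (740 hours).
Full order: Vance, Mbeki, Marino, Farouk, Moreau, Sorensen, Nakamura, Okonkwo.

Vance, Mbeki, Marino, Farouk, Moreau, Sorensen, Nakamura, Okonkwo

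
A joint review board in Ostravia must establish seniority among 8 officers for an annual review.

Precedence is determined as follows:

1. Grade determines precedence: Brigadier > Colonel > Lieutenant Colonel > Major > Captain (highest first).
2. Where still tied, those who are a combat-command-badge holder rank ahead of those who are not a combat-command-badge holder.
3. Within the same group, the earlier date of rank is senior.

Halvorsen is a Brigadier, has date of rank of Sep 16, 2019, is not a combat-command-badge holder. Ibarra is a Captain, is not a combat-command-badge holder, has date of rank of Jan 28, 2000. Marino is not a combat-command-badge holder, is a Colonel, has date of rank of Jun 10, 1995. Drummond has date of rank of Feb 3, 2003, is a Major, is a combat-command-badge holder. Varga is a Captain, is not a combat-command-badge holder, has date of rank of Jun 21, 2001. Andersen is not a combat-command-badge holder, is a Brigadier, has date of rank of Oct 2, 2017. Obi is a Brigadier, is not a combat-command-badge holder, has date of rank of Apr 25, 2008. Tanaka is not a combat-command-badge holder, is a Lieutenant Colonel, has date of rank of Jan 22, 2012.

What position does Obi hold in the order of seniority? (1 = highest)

1

By grade: Obi, Andersen and Halvorsen (Brigadier); then Marino (Colonel); then Tanaka (Lieutenant Colonel); then Drummond (Major); then Ibarra and Varga (Captain).
Obi, Andersen and Halvorsen are each not a combat-command-badge holder, so the next rule applies.
Among Obi, Andersen and Halvorsen, by date of rank (earlier first): Obi (Apr 25, 2008) before Andersen (Oct 2, 2017) before Halvorsen (Sep 16, 2019).
Ibarra and Varga are each not a combat-command-badge holder, so the next rule applies.
Among Ibarra and Varga, by date of rank (earlier first): Ibarra (Jan 28, 2000) before Varga (Jun 21, 2001).
Order: Obi, Andersen, Halvorsen, Marino, Tanaka, Drummond, Ibarra, Varga. So position 1.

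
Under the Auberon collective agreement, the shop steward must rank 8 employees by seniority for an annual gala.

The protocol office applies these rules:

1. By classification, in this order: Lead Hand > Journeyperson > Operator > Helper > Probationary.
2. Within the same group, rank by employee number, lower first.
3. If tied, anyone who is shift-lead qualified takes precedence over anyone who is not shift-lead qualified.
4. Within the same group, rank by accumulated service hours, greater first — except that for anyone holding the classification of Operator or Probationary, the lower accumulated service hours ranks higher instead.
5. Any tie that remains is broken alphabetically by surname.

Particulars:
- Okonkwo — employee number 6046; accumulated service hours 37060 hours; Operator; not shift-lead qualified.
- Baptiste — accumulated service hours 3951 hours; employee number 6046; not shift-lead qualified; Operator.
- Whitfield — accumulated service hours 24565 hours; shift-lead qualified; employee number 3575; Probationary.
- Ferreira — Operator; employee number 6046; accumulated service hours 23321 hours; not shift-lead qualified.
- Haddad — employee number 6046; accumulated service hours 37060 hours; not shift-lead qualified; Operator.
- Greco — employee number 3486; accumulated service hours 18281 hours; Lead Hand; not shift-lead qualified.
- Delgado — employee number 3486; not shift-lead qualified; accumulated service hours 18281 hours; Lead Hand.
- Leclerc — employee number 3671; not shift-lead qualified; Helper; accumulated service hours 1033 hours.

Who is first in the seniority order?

Delgado

By classification: Delgado and Greco (Lead Hand); then Baptiste, Ferreira, Haddad and Okonkwo (Operator); then Leclerc (Helper); then Whitfield (Probationary).
Delgado and Greco both have employee number 3486, so the next rule applies.
Delgado and Greco are each not shift-lead qualified, so the next rule applies.
Delgado and Greco both have accumulated service hours 18281 hours, so the next rule applies.
Among Delgado and Greco, alphabetically by surname: Delgado before Greco.
Baptiste, Ferreira, Haddad and Okonkwo all have employee number 6046, so the next rule applies.
Baptiste, Ferreira, Haddad and Okonkwo are each not shift-lead qualified, so the next rule applies.
Among Baptiste, Ferreira, Haddad and Okonkwo, by accumulated service hours (lower first) (reversed rule for this group): Baptiste (3951 hours) before Ferreira (23321 hours) before Haddad and Okonkwo (37060 hours).
Among Haddad and Okonkwo, alphabetically by surname: Haddad before Okonkwo.
Order: Delgado, Greco, Baptiste, Ferreira, Haddad, Okonkwo, Leclerc, Whitfield.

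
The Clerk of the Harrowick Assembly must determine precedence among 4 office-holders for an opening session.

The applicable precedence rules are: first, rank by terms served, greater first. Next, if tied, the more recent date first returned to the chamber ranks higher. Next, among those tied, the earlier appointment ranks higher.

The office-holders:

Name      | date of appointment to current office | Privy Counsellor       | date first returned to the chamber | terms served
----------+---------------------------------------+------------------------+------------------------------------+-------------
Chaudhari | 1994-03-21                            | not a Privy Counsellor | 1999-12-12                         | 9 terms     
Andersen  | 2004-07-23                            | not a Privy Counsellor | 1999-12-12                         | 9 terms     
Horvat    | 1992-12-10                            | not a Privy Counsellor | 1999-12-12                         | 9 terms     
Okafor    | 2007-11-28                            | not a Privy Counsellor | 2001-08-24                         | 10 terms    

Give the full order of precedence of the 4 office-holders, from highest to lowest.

Okafor, Horvat, Chaudhari, Andersen

By terms served (higher first): Okafor (10 terms); then Horvat, Chaudhari and Andersen (each 9 terms).
Horvat, Chaudhari and Andersen all have date first returned to the chamber 1999-12-12, so the next rule applies.
Among Horvat, Chaudhari and Andersen, by date of appointment to current office (earlier first): Horvat (1992-12-10) before Chaudhari (1994-03-21) before Andersen (2004-07-23).
Full order: Okafor, Horvat, Chaudhari, Andersen.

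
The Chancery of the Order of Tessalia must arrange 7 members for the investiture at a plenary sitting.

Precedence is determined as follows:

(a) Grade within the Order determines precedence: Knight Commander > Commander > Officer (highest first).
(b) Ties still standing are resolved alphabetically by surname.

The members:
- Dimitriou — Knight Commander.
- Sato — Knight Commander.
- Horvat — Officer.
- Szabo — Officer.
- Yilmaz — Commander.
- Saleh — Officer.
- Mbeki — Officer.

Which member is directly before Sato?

By grade within the Order: Dimitriou and Sato (Knight Commander); then Yilmaz (Commander); then Horvat, Mbeki, Saleh and Szabo (Officer).
Among Dimitriou and Sato, alphabetically by surname: Dimitriou before Sato.
Among Horvat, Mbeki, Saleh and Szabo, alphabetically by surname: Horvat before Mbeki before Saleh before Szabo.
Order: Dimitriou, Sato, Yilmaz, Horvat, Mbeki, Saleh, Szabo.

Dimitriou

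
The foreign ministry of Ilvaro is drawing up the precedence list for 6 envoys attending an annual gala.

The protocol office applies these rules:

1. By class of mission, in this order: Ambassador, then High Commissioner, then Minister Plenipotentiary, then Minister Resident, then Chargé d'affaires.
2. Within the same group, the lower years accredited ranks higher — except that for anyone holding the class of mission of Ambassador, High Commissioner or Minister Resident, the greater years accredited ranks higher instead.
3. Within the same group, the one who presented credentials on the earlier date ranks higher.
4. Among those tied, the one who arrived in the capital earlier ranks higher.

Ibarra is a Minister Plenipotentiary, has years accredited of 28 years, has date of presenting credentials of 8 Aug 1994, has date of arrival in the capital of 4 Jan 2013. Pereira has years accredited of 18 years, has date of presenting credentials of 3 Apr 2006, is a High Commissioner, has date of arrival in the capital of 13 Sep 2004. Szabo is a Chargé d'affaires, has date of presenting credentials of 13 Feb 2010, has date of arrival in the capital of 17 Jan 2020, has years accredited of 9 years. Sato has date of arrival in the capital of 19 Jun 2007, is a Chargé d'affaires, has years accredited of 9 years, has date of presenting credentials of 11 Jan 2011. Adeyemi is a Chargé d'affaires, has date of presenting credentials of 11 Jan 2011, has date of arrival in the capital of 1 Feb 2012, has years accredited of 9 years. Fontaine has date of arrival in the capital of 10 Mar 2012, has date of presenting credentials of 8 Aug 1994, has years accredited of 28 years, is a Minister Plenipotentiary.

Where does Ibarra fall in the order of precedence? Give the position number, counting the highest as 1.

By class of mission: Pereira (High Commissioner); then Fontaine and Ibarra (Minister Plenipotentiary); then Szabo, Sato and Adeyemi (Chargé d'affaires).
Fontaine and Ibarra both have years accredited 28 years, so the next rule applies.
Fontaine and Ibarra both have date of presenting credentials 8 Aug 1994, so the next rule applies.
Among Fontaine and Ibarra, by date of arrival in the capital (earlier first): Fontaine (10 Mar 2012) before Ibarra (4 Jan 2013).
Szabo, Sato and Adeyemi all have years accredited 9 years, so the next rule applies.
Among Szabo, Sato and Adeyemi, by date of presenting credentials (earlier first): Szabo (13 Feb 2010) before Sato and Adeyemi (11 Jan 2011).
Among Sato and Adeyemi, by date of arrival in the capital (earlier first): Sato (19 Jun 2007) before Adeyemi (1 Feb 2012).
Order: Pereira, Fontaine, Ibarra, Szabo, Sato, Adeyemi. So position 3.

3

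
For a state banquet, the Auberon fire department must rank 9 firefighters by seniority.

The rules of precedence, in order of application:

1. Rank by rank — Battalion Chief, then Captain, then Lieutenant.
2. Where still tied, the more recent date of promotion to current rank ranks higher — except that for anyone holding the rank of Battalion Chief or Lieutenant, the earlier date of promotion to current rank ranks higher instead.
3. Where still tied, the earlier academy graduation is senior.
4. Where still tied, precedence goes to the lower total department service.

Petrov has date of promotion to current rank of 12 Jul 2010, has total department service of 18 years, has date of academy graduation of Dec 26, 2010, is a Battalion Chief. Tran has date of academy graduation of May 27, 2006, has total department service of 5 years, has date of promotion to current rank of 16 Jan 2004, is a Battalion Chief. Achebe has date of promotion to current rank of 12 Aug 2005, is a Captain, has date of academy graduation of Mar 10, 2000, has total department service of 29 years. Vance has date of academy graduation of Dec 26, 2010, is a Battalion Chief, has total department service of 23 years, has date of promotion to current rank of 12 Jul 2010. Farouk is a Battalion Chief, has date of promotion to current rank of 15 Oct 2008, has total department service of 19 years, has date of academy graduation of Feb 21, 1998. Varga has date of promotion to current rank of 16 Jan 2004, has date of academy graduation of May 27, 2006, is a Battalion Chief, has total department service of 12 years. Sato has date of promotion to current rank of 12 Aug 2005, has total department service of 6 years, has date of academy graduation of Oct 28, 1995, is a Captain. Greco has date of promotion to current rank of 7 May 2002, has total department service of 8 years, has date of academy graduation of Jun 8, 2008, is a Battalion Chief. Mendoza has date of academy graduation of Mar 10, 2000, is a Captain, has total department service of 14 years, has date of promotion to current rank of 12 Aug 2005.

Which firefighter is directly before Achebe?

By rank: Greco, Tran, Varga, Farouk, Petrov and Vance (Battalion Chief); then Sato, Mendoza and Achebe (Captain).
Among Greco, Tran, Varga, Farouk, Petrov and Vance, by date of promotion to current rank (earlier first) (reversed rule for this group): Greco (7 May 2002) before Tran and Varga (16 Jan 2004) before Farouk (15 Oct 2008) before Petrov and Vance (12 Jul 2010).
Tran and Varga both have date of academy graduation May 27, 2006, so the next rule applies.
Among Tran and Varga, by total department service (lower first): Tran (5 years) before Varga (12 years).
Petrov and Vance both have date of academy graduation Dec 26, 2010, so the next rule applies.
Among Petrov and Vance, by total department service (lower first): Petrov (18 years) before Vance (23 years).
Sato, Mendoza and Achebe all have date of promotion to current rank 12 Aug 2005, so the next rule applies.
Among Sato, Mendoza and Achebe, by date of academy graduation (earlier first): Sato (Oct 28, 1995) before Mendoza and Achebe (Mar 10, 2000).
Among Mendoza and Achebe, by total department service (lower first): Mendoza (14 years) before Achebe (29 years).
Order: Greco, Tran, Varga, Farouk, Petrov, Vance, Sato, Mendoza, Achebe.

Mendoza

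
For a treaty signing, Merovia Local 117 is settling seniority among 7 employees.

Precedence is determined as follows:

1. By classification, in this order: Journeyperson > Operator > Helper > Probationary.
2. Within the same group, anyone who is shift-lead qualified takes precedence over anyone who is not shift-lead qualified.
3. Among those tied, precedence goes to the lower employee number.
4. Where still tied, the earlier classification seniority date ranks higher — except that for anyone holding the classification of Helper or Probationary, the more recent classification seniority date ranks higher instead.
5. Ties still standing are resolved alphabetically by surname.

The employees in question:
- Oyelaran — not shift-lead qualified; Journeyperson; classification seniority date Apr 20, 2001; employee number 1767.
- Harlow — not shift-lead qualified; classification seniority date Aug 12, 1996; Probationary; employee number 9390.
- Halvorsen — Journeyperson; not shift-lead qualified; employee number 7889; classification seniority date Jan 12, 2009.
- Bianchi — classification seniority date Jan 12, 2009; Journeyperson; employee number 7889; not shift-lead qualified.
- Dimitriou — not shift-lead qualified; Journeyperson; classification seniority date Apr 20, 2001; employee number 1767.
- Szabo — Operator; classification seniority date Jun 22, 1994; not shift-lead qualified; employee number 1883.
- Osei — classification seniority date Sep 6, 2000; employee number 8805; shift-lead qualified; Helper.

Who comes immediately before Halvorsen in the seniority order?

By classification: Dimitriou, Oyelaran, Bianchi and Halvorsen (Journeyperson); then Szabo (Operator); then Osei (Helper); then Harlow (Probationary).
Dimitriou, Oyelaran, Bianchi and Halvorsen are each not shift-lead qualified, so the next rule applies.
Among Dimitriou, Oyelaran, Bianchi and Halvorsen, by employee number (lower first): Dimitriou and Oyelaran (1767) before Bianchi and Halvorsen (7889).
Dimitriou and Oyelaran both have classification seniority date Apr 20, 2001, so the next rule applies.
Among Dimitriou and Oyelaran, alphabetically by surname: Dimitriou before Oyelaran.
Bianchi and Halvorsen both have classification seniority date Jan 12, 2009, so the next rule applies.
Among Bianchi and Halvorsen, alphabetically by surname: Bianchi before Halvorsen.
Order: Dimitriou, Oyelaran, Bianchi, Halvorsen, Szabo, Osei, Harlow.

Bianchi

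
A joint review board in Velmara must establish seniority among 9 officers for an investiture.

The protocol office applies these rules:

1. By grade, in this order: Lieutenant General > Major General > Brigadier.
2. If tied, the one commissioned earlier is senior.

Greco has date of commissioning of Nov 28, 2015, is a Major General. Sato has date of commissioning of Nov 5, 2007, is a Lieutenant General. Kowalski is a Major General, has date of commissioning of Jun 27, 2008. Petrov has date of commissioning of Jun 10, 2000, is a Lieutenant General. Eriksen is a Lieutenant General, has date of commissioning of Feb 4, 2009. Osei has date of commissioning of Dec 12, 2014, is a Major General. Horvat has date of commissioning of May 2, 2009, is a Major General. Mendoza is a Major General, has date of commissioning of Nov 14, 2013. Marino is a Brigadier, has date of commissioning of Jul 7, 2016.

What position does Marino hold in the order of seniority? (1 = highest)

By grade: Petrov, Sato and Eriksen (Lieutenant General); then Kowalski, Horvat, Mendoza, Osei and Greco (Major General); then Marino (Brigadier).
Among Petrov, Sato and Eriksen, by date of commissioning (earlier first): Petrov (Jun 10, 2000) before Sato (Nov 5, 2007) before Eriksen (Feb 4, 2009).
Among Kowalski, Horvat, Mendoza, Osei and Greco, by date of commissioning (earlier first): Kowalski (Jun 27, 2008) before Horvat (May 2, 2009) before Mendoza (Nov 14, 2013) before Osei (Dec 12, 2014) before Greco (Nov 28, 2015).
Order: Petrov, Sato, Eriksen, Kowalski, Horvat, Mendoza, Osei, Greco, Marino. So position 9.

9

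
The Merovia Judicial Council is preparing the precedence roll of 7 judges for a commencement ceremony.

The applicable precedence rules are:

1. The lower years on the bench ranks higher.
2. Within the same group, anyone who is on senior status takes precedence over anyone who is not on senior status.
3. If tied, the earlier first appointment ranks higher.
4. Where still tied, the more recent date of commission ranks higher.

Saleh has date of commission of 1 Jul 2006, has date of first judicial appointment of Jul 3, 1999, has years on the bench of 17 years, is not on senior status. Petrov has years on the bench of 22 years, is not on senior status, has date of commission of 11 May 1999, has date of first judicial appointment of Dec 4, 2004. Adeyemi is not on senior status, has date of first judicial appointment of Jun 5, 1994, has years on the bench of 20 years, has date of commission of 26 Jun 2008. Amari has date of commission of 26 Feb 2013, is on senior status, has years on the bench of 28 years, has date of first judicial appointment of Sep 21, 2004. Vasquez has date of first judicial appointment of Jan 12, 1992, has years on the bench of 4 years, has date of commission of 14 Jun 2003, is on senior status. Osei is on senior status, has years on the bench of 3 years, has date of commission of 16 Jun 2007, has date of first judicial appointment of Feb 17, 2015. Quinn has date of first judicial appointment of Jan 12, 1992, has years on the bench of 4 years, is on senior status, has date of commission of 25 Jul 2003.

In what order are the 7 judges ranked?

By years on the bench (lower first): Osei (3 years); then Quinn and Vasquez (both 4 years); then Saleh (17 years); then Adeyemi (20 years); then Petrov (22 years); then Amari (28 years).
Quinn and Vasquez are each on senior status, so the next rule applies.
Quinn and Vasquez both have date of first judicial appointment Jan 12, 1992, so the next rule applies.
Among Quinn and Vasquez, by date of commission (later first): Quinn (25 Jul 2003) before Vasquez (14 Jun 2003).
Full order: Osei, Quinn, Vasquez, Saleh, Adeyemi, Petrov, Amari.

Osei, Quinn, Vasquez, Saleh, Adeyemi, Petrov, Amari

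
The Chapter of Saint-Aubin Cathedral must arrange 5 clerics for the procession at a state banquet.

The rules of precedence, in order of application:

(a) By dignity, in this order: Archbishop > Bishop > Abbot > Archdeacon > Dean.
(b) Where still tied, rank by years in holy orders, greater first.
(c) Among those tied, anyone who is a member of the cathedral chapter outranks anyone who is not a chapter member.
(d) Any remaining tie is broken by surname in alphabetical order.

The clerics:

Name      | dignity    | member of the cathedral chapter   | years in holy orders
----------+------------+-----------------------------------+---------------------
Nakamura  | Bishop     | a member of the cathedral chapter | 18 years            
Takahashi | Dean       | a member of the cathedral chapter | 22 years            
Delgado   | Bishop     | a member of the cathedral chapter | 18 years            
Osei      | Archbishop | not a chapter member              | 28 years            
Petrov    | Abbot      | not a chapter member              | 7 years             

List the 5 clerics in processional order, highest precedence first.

By dignity: Osei (Archbishop); then Delgado and Nakamura (Bishop); then Petrov (Abbot); then Takahashi (Dean).
Delgado and Nakamura both have years in holy orders 18 years, so the next rule applies.
Delgado and Nakamura are each a member of the cathedral chapter, so the next rule applies.
Among Delgado and Nakamura, alphabetically by surname: Delgado before Nakamura.
Full order: Osei, Delgado, Nakamura, Petrov, Takahashi.

Osei, Delgado, Nakamura, Petrov, Takahashi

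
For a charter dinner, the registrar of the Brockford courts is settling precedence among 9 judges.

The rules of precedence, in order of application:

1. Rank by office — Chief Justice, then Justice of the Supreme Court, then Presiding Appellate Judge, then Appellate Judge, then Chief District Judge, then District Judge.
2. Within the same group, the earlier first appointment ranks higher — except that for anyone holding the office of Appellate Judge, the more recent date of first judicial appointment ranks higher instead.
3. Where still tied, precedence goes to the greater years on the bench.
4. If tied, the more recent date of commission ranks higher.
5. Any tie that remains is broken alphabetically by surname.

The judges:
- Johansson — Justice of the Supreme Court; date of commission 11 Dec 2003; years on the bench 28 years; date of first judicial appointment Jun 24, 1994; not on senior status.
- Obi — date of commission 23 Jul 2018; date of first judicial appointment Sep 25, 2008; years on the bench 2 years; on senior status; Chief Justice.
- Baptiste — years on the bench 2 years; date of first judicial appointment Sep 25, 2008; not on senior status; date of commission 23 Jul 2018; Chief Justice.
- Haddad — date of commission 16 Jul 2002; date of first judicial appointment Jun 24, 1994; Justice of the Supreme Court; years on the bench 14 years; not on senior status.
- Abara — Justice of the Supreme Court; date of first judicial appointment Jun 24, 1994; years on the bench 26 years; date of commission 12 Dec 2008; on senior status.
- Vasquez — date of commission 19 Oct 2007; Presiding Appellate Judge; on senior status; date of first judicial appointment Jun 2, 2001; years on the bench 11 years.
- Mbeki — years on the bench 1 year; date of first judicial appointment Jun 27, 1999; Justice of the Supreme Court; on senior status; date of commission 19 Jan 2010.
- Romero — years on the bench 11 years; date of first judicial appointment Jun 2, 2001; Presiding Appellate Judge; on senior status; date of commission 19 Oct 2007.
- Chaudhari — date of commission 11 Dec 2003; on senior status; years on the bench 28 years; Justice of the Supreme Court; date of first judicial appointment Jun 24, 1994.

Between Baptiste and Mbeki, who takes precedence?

Baptiste

By office: Baptiste and Obi (Chief Justice); then Chaudhari, Johansson, Abara, Haddad and Mbeki (Justice of the Supreme Court); then Romero and Vasquez (Presiding Appellate Judge).
Baptiste and Obi both have date of first judicial appointment Sep 25, 2008, so the next rule applies.
Baptiste and Obi both have years on the bench 2 years, so the next rule applies.
Baptiste and Obi both have date of commission 23 Jul 2018, so the next rule applies.
Among Baptiste and Obi, alphabetically by surname: Baptiste before Obi.
Among Chaudhari, Johansson, Abara, Haddad and Mbeki, by date of first judicial appointment (earlier first): Chaudhari, Johansson, Abara and Haddad (Jun 24, 1994) before Mbeki (Jun 27, 1999).
Among Chaudhari, Johansson, Abara and Haddad, by years on the bench (higher first): Chaudhari and Johansson (28 years) before Abara (26 years) before Haddad (14 years).
Chaudhari and Johansson both have date of commission 11 Dec 2003, so the next rule applies.
Among Chaudhari and Johansson, alphabetically by surname: Chaudhari before Johansson.
Romero and Vasquez both have date of first judicial appointment Jun 2, 2001, so the next rule applies.
Romero and Vasquez both have years on the bench 11 years, so the next rule applies.
Romero and Vasquez both have date of commission 19 Oct 2007, so the next rule applies.
Among Romero and Vasquez, alphabetically by surname: Romero before Vasquez.
So Baptiste takes precedence.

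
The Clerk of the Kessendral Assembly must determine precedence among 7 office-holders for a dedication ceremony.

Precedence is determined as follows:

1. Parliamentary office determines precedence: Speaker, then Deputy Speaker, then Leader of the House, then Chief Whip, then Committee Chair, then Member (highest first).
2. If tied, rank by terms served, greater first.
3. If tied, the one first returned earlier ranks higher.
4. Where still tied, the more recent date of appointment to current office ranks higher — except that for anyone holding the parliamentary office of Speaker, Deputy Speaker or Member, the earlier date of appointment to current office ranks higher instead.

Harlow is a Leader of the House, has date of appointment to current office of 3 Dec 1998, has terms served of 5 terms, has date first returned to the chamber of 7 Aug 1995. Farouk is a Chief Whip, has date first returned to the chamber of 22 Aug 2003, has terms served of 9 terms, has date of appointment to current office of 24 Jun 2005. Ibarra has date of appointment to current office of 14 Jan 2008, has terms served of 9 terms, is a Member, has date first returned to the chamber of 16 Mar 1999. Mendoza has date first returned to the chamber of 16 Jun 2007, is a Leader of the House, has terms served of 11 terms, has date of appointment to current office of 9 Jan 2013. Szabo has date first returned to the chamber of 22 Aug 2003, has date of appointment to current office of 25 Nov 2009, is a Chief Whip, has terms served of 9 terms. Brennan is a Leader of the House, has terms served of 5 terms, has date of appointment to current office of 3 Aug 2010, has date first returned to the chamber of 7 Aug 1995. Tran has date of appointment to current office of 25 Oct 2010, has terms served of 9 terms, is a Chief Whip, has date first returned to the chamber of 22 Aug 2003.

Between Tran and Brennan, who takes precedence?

Brennan

By parliamentary office: Mendoza, Brennan and Harlow (Leader of the House); then Tran, Szabo and Farouk (Chief Whip); then Ibarra (Member).
Among Mendoza, Brennan and Harlow, by terms served (higher first): Mendoza (11 terms) before Brennan and Harlow (5 terms).
Brennan and Harlow both have date first returned to the chamber 7 Aug 1995, so the next rule applies.
Among Brennan and Harlow, by date of appointment to current office (later first): Brennan (3 Aug 2010) before Harlow (3 Dec 1998).
Tran, Szabo and Farouk all have terms served 9 terms, so the next rule applies.
Tran, Szabo and Farouk all have date first returned to the chamber 22 Aug 2003, so the next rule applies.
Among Tran, Szabo and Farouk, by date of appointment to current office (later first): Tran (25 Oct 2010) before Szabo (25 Nov 2009) before Farouk (24 Jun 2005).
So Brennan takes precedence.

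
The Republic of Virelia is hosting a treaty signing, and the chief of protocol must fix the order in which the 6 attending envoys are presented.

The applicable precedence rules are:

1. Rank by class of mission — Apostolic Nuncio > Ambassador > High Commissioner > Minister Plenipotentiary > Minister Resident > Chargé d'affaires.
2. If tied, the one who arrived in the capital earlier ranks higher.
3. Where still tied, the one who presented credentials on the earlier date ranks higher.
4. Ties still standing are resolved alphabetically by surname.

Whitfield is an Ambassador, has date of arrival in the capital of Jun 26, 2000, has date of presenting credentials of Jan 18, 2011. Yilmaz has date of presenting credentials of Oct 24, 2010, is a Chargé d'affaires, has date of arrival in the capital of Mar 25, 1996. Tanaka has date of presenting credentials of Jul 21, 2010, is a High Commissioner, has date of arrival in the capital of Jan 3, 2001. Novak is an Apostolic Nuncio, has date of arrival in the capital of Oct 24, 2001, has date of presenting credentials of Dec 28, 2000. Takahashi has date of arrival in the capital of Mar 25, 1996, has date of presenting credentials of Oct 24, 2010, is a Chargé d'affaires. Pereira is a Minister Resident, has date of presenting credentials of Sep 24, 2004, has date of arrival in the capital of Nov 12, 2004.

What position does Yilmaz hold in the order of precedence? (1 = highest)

6

By class of mission: Novak (Apostolic Nuncio); then Whitfield (Ambassador); then Tanaka (High Commissioner); then Pereira (Minister Resident); then Takahashi and Yilmaz (Chargé d'affaires).
Takahashi and Yilmaz both have date of arrival in the capital Mar 25, 1996, so the next rule applies.
Takahashi and Yilmaz both have date of presenting credentials Oct 24, 2010, so the next rule applies.
Among Takahashi and Yilmaz, alphabetically by surname: Takahashi before Yilmaz.
Order: Novak, Whitfield, Tanaka, Pereira, Takahashi, Yilmaz. So position 6.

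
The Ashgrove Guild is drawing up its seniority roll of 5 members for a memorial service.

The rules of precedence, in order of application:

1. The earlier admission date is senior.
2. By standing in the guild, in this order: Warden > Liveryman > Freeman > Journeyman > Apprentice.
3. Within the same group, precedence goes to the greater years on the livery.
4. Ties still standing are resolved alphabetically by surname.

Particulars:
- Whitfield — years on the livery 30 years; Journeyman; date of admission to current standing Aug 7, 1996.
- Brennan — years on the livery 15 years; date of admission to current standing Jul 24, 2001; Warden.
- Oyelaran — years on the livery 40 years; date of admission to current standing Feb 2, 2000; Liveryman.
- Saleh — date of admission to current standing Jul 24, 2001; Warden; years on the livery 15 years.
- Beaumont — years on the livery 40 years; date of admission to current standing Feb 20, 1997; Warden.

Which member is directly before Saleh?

By date of admission to current standing (earlier first): Whitfield (Aug 7, 1996); then Beaumont (Feb 20, 1997); then Oyelaran (Feb 2, 2000); then Brennan and Saleh (both Jul 24, 2001).
Brennan and Saleh are each Warden, so the next rule applies.
Brennan and Saleh both have years on the livery 15 years, so the next rule applies.
Among Brennan and Saleh, alphabetically by surname: Brennan before Saleh.
Order: Whitfield, Beaumont, Oyelaran, Brennan, Saleh.

Brennan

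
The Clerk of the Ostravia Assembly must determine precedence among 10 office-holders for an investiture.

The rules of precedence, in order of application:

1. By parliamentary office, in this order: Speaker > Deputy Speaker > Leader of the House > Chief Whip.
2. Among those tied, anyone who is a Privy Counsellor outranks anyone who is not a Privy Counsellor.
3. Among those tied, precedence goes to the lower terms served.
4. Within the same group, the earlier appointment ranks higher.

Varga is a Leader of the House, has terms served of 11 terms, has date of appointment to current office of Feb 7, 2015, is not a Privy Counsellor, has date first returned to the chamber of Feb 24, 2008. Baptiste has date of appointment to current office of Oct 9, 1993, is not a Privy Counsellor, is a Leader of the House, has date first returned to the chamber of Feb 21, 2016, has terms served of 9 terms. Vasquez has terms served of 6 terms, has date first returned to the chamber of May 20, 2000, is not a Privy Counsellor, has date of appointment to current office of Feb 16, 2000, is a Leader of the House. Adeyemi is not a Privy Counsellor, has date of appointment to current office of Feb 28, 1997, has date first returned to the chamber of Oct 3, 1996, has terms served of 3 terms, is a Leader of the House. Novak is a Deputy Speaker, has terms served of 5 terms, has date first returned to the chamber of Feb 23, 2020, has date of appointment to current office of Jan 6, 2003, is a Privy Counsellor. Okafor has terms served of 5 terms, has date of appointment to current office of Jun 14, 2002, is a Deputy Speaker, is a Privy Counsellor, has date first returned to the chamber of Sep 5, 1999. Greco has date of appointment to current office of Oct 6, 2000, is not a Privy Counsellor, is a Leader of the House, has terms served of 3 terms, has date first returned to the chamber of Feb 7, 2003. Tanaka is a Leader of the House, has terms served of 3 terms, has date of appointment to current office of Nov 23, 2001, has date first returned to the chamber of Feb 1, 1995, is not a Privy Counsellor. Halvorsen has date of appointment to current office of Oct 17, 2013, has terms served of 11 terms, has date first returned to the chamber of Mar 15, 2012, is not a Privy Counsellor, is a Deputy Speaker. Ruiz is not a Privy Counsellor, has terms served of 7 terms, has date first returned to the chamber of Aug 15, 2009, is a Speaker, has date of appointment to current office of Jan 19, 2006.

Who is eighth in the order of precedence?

By parliamentary office: Ruiz (Speaker); then Okafor, Novak and Halvorsen (Deputy Speaker); then Adeyemi, Greco, Tanaka, Vasquez, Baptiste and Varga (Leader of the House).
Among Okafor, Novak and Halvorsen, a Privy Counsellor before not a Privy Counsellor: Okafor and Novak (a Privy Counsellor) before Halvorsen (not a Privy Counsellor).
Okafor and Novak both have terms served 5 terms, so the next rule applies.
Among Okafor and Novak, by date of appointment to current office (earlier first): Okafor (Jun 14, 2002) before Novak (Jan 6, 2003).
Adeyemi, Greco, Tanaka, Vasquez, Baptiste and Varga are each not a Privy Counsellor, so the next rule applies.
Among Adeyemi, Greco, Tanaka, Vasquez, Baptiste and Varga, by terms served (lower first): Adeyemi, Greco and Tanaka (3 terms) before Vasquez (6 terms) before Baptiste (9 terms) before Varga (11 terms).
Among Adeyemi, Greco and Tanaka, by date of appointment to current office (earlier first): Adeyemi (Feb 28, 1997) before Greco (Oct 6, 2000) before Tanaka (Nov 23, 2001).
Order: Ruiz, Okafor, Novak, Halvorsen, Adeyemi, Greco, Tanaka, Vasquez, Baptiste, Varga.

Vasquez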